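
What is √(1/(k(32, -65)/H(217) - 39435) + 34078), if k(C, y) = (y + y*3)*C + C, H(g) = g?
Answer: √51027232429222019/1223669 ≈ 184.60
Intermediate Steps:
k(C, y) = C + 4*C*y (k(C, y) = (y + 3*y)*C + C = (4*y)*C + C = 4*C*y + C = C + 4*C*y)
√(1/(k(32, -65)/H(217) - 39435) + 34078) = √(1/((32*(1 + 4*(-65)))/217 - 39435) + 34078) = √(1/((32*(1 - 260))*(1/217) - 39435) + 34078) = √(1/((32*(-259))*(1/217) - 39435) + 34078) = √(1/(-8288*1/217 - 39435) + 34078) = √(1/(-1184/31 - 39435) + 34078) = √(1/(-1223669/31) + 34078) = √(-31/1223669 + 34078) = √(41700192151/1223669) = √51027232429222019/1223669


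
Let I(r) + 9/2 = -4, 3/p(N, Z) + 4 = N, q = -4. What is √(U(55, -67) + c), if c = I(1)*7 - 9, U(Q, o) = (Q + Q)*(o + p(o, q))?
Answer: I*√150083634/142 ≈ 86.274*I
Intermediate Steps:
p(N, Z) = 3/(-4 + N)
I(r) = -17/2 (I(r) = -9/2 - 4 = -17/2)
U(Q, o) = 2*Q*(o + 3/(-4 + o)) (U(Q, o) = (Q + Q)*(o + 3/(-4 + o)) = (2*Q)*(o + 3/(-4 + o)) = 2*Q*(o + 3/(-4 + o)))
c = -137/2 (c = -17/2*7 - 9 = -119/2 - 9 = -137/2 ≈ -68.500)
√(U(55, -67) + c) = √(2*55*(3 - 67*(-4 - 67))/(-4 - 67) - 137/2) = √(2*55*(3 - 67*(-71))/(-71) - 137/2) = √(2*55*(-1/71)*(3 + 4757) - 137/2) = √(2*55*(-1/71)*4760 - 137/2) = √(-523600/71 - 137/2) = √(-1056927/142) = I*√150083634/142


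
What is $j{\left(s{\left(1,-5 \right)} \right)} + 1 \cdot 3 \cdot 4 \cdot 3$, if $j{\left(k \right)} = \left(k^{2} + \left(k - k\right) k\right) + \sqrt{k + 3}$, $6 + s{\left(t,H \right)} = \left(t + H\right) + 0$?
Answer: $136 + i \sqrt{7} \approx 136.0 + 2.6458 i$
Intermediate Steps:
$s{\left(t,H \right)} = -6 + H + t$ ($s{\left(t,H \right)} = -6 + \left(\left(t + H\right) + 0\right) = -6 + \left(\left(H + t\right) + 0\right) = -6 + \left(H + t\right) = -6 + H + t$)
$j{\left(k \right)} = k^{2} + \sqrt{3 + k}$ ($j{\left(k \right)} = \left(k^{2} + 0 k\right) + \sqrt{3 + k} = \left(k^{2} + 0\right) + \sqrt{3 + k} = k^{2} + \sqrt{3 + k}$)
$j{\left(s{\left(1,-5 \right)} \right)} + 1 \cdot 3 \cdot 4 \cdot 3 = \left(\left(-6 - 5 + 1\right)^{2} + \sqrt{3 - 10}\right) + 1 \cdot 3 \cdot 4 \cdot 3 = \left(\left(-10\right)^{2} + \sqrt{3 - 10}\right) + 3 \cdot 4 \cdot 3 = \left(100 + \sqrt{-7}\right) + 12 \cdot 3 = \left(100 + i \sqrt{7}\right) + 36 = 136 + i \sqrt{7}$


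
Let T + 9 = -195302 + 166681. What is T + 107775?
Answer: 79145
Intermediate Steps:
T = -28630 (T = -9 + (-195302 + 166681) = -9 - 28621 = -28630)
T + 107775 = -28630 + 107775 = 79145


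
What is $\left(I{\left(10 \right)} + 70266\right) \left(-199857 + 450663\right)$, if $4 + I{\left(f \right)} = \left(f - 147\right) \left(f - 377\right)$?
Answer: $30232406046$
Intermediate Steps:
$I{\left(f \right)} = -4 + \left(-377 + f\right) \left(-147 + f\right)$ ($I{\left(f \right)} = -4 + \left(f - 147\right) \left(f - 377\right) = -4 + \left(-147 + f\right) \left(-377 + f\right) = -4 + \left(-377 + f\right) \left(-147 + f\right)$)
$\left(I{\left(10 \right)} + 70266\right) \left(-199857 + 450663\right) = \left(\left(55415 + 10^{2} - 5240\right) + 70266\right) \left(-199857 + 450663\right) = \left(\left(55415 + 100 - 5240\right) + 70266\right) 250806 = \left(50275 + 70266\right) 250806 = 120541 \cdot 250806 = 30232406046$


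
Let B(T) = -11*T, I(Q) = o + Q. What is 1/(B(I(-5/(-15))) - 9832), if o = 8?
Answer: -3/29771 ≈ -0.00010077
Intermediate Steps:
I(Q) = 8 + Q
1/(B(I(-5/(-15))) - 9832) = 1/(-11*(8 - 5/(-15)) - 9832) = 1/(-11*(8 - 5*(-1/15)) - 9832) = 1/(-11*(8 + ⅓) - 9832) = 1/(-11*25/3 - 9832) = 1/(-275/3 - 9832) = 1/(-29771/3) = -3/29771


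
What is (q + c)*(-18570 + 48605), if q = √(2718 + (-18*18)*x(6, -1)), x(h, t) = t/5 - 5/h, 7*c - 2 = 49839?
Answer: 1496974435/7 + 72084*√530 ≈ 2.1551e+8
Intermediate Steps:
c = 49841/7 (c = 2/7 + (⅐)*49839 = 2/7 + 49839/7 = 49841/7 ≈ 7120.1)
x(h, t) = -5/h + t/5 (x(h, t) = t*(⅕) - 5/h = t/5 - 5/h = -5/h + t/5)
q = 12*√530/5 (q = √(2718 + (-18*18)*(-5/6 + (⅕)*(-1))) = √(2718 - 324*(-5*⅙ - ⅕)) = √(2718 - 324*(-⅚ - ⅕)) = √(2718 - 324*(-31/30)) = √(2718 + 1674/5) = √(15264/5) = 12*√530/5 ≈ 55.252)
(q + c)*(-18570 + 48605) = (12*√530/5 + 49841/7)*(-18570 + 48605) = (49841/7 + 12*√530/5)*30035 = 1496974435/7 + 72084*√530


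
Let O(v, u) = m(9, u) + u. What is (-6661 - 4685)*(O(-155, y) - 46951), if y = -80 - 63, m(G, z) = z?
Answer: 535951002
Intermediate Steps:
y = -143
O(v, u) = 2*u (O(v, u) = u + u = 2*u)
(-6661 - 4685)*(O(-155, y) - 46951) = (-6661 - 4685)*(2*(-143) - 46951) = -11346*(-286 - 46951) = -11346*(-47237) = 535951002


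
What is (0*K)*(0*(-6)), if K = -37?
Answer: 0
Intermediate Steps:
(0*K)*(0*(-6)) = (0*(-37))*(0*(-6)) = 0*0 = 0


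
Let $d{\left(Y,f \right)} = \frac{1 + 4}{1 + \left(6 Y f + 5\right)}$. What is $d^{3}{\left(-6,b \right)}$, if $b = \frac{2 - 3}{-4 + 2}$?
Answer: $- \frac{125}{1728} \approx -0.072338$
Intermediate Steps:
$b = \frac{1}{2}$ ($b = - \frac{1}{-2} = \left(-1\right) \left(- \frac{1}{2}\right) = \frac{1}{2} \approx 0.5$)
$d{\left(Y,f \right)} = \frac{5}{6 + 6 Y f}$ ($d{\left(Y,f \right)} = \frac{5}{1 + \left(6 Y f + 5\right)} = \frac{5}{1 + \left(5 + 6 Y f\right)} = \frac{5}{6 + 6 Y f}$)
$d^{3}{\left(-6,b \right)} = \left(\frac{5}{6 \left(1 - 3\right)}\right)^{3} = \left(\frac{5}{6 \left(-2\right)}\right)^{3} = \left(\frac{5}{6} \left(- \frac{1}{2}\right)\right)^{3} = \left(- \frac{5}{12}\right)^{3} = - \frac{125}{1728}$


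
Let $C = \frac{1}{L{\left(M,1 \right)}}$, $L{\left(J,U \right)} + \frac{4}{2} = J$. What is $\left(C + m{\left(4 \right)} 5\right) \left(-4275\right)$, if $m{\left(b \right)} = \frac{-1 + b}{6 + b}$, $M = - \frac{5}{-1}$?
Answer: $- \frac{15675}{2} \approx -7837.5$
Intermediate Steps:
$M = 5$ ($M = \left(-5\right) \left(-1\right) = 5$)
$L{\left(J,U \right)} = -2 + J$
$m{\left(b \right)} = \frac{-1 + b}{6 + b}$
$C = \frac{1}{3}$ ($C = \frac{1}{-2 + 5} = \frac{1}{3} \approx 0.33333$)
$\left(C + m{\left(4 \right)} 5\right) \left(-4275\right) = \left(\frac{1}{3} + \frac{-1 + 4}{6 + 4} \cdot 5\right) \left(-4275\right) = \left(\frac{1}{3} + \frac{1}{10} \cdot 3 \cdot 5\right) \left(-4275\right) = \left(\frac{1}{3} + \frac{3}{10} \cdot 5\right) \left(-4275\right) = \left(\frac{1}{3} + \frac{3}{2}\right) \left(-4275\right) = \frac{11}{6} \left(-4275\right) = - \frac{15675}{2}$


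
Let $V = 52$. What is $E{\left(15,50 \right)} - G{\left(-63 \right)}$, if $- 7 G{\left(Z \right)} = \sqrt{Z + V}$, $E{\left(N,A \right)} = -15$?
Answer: $-15 + \frac{i \sqrt{11}}{7} \approx -15.0 + 0.4738 i$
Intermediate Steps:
$G{\left(Z \right)} = - \frac{\sqrt{52 + Z}}{7}$ ($G{\left(Z \right)} = - \frac{\sqrt{Z + 52}}{7} = - \frac{\sqrt{52 + Z}}{7}$)
$E{\left(15,50 \right)} - G{\left(-63 \right)} = -15 - - \frac{\sqrt{52 - 63}}{7} = -15 - - \frac{\sqrt{-11}}{7} = -15 - - \frac{i \sqrt{11}}{7} = -15 + \frac{i \sqrt{11}}{7}$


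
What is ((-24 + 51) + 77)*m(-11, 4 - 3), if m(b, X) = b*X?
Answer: -1144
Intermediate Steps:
m(b, X) = X*b
((-24 + 51) + 77)*m(-11, 4 - 3) = ((-24 + 51) + 77)*((4 - 3)*(-11)) = (27 + 77)*(1*(-11)) = 104*(-11) = -1144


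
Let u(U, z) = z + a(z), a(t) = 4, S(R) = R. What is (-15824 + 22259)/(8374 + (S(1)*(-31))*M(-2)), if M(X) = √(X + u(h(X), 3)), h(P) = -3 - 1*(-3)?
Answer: 4898790/6374461 + 18135*√5/6374461 ≈ 0.77486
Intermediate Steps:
h(P) = 0 (h(P) = -3 + 3 = 0)
u(U, z) = 4 + z (u(U, z) = z + 4 = 4 + z)
M(X) = √(7 + X) (M(X) = √(X + (4 + 3)) = √(X + 7) = √(7 + X))
(-15824 + 22259)/(8374 + (S(1)*(-31))*M(-2)) = (-15824 + 22259)/(8374 + (1*(-31))*√(7 - 2)) = 6435/(8374 - 31*√5)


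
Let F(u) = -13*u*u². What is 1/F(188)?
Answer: -1/86380736 ≈ -1.1577e-8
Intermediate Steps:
F(u) = -13*u³
1/F(188) = 1/(-13*188³) = 1/(-13*6644672) = 1/(-86380736) = -1/86380736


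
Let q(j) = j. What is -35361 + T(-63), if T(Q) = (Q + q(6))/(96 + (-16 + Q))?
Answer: -601194/17 ≈ -35364.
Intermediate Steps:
T(Q) = (6 + Q)/(80 + Q) (T(Q) = (Q + 6)/(96 + (-16 + Q)) = (6 + Q)/(80 + Q))
-35361 + T(-63) = -35361 + (6 - 63)/(80 - 63) = -35361 - 57/17 = -601194/17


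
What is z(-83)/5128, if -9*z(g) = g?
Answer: 83/46152 ≈ 0.0017984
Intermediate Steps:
z(g) = -g/9
z(-83)/5128 = -⅑*(-83)/5128 = (83/9)*(1/5128) = 83/46152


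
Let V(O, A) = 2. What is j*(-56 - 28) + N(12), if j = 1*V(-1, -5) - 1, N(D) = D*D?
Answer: 60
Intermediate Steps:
N(D) = D²
j = 1 (j = 1*2 - 1 = 2 - 1 = 1)
j*(-56 - 28) + N(12) = 1*(-56 - 28) + 12² = 1*(-84) + 144 = -84 + 144 = 60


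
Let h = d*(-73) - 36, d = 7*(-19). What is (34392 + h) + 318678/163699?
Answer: 7213715113/163699 ≈ 44067.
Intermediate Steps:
d = -133
h = 9673 (h = -133*(-73) - 36 = 9709 - 36 = 9673)
(34392 + h) + 318678/163699 = (34392 + 9673) + 318678/163699 = 44065 + 318678*(1/163699) = 44065 + 318678/163699 = 7213715113/163699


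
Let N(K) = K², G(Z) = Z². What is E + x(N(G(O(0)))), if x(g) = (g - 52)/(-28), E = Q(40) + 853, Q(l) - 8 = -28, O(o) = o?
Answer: 5844/7 ≈ 834.86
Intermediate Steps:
Q(l) = -20 (Q(l) = 8 - 28 = -20)
E = 833 (E = -20 + 853 = 833)
x(g) = 13/7 - g/28 (x(g) = (-52 + g)*(-1/28) = 13/7 - g/28)
E + x(N(G(O(0)))) = 833 + (13/7 - (0²)²/28) = 833 + (13/7 - 1/28*0²) = 833 + (13/7 - 1/28*0) = 833 + (13/7 + 0) = 833 + 13/7 = 5844/7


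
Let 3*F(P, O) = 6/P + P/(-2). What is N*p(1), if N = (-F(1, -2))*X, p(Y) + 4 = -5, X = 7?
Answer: 231/2 ≈ 115.50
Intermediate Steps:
p(Y) = -9 (p(Y) = -4 - 5 = -9)
F(P, O) = 2/P - P/6 (F(P, O) = (6/P + P/(-2))/3 = (6/P + P*(-½))/3 = (6/P - P/2)/3 = 2/P - P/6)
N = -77/6 (N = -(2/1 - ⅙*1)*7 = -(2*1 - ⅙)*7 = -(2 - ⅙)*7 = -1*11/6*7 = -11/6*7 = -77/6 ≈ -12.833)
N*p(1) = -77/6*(-9) = 231/2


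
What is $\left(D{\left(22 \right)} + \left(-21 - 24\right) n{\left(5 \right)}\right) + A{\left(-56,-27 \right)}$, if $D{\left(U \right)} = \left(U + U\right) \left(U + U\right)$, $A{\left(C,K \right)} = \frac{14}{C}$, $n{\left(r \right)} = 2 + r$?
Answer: $\frac{6483}{4} \approx 1620.8$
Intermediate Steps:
$D{\left(U \right)} = 4 U^{2}$ ($D{\left(U \right)} = 2 U 2 U = 4 U^{2}$)
$\left(D{\left(22 \right)} + \left(-21 - 24\right) n{\left(5 \right)}\right) + A{\left(-56,-27 \right)} = \left(4 \cdot 22^{2} + \left(-21 - 24\right) \left(2 + 5\right)\right) + \frac{14}{-56} = \left(4 \cdot 484 - 315\right) + 14 \left(- \frac{1}{56}\right) = \left(1936 - 315\right) - \frac{1}{4} = 1621 - \frac{1}{4} = \frac{6483}{4}$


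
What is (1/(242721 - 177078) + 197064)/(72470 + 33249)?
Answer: 12935872153/6939712317 ≈ 1.8640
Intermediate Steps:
(1/(242721 - 177078) + 197064)/(72470 + 33249) = (1/65643 + 197064)/105719 = (1/65643 + 197064)*(1/105719) = (12935872153/65643)*(1/105719) = 12935872153/6939712317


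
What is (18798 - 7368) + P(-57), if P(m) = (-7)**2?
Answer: 11479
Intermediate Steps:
P(m) = 49
(18798 - 7368) + P(-57) = (18798 - 7368) + 49 = 11430 + 49 = 11479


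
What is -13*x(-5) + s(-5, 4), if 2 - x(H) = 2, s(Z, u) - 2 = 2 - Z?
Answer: 9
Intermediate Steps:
s(Z, u) = 4 - Z (s(Z, u) = 2 + (2 - Z) = 4 - Z)
x(H) = 0 (x(H) = 2 - 1*2 = 2 - 2 = 0)
-13*x(-5) + s(-5, 4) = -13*0 + (4 - 1*(-5)) = 0 + (4 + 5) = 0 + 9 = 9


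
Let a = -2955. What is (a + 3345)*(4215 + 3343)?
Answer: 2947620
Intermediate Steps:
(a + 3345)*(4215 + 3343) = (-2955 + 3345)*(4215 + 3343) = 390*7558 = 2947620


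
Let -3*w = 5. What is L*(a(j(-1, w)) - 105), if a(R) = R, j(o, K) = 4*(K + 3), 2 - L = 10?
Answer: 2392/3 ≈ 797.33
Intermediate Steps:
w = -5/3 (w = -⅓*5 = -5/3 ≈ -1.6667)
L = -8 (L = 2 - 1*10 = 2 - 10 = -8)
j(o, K) = 12 + 4*K (j(o, K) = 4*(3 + K) = 12 + 4*K)
L*(a(j(-1, w)) - 105) = -8*((12 + 4*(-5/3)) - 105) = -8*((12 - 20/3) - 105) = -8*(16/3 - 105) = -8*(-299/3) = 2392/3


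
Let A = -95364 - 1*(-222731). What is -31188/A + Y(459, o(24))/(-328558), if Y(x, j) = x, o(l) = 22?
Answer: -10305528357/41847446786 ≈ -0.24626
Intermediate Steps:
A = 127367 (A = -95364 + 222731 = 127367)
-31188/A + Y(459, o(24))/(-328558) = -31188/127367 + 459/(-328558) = -31188*1/127367 + 459*(-1/328558) = -31188/127367 - 459/328558 = -10305528357/41847446786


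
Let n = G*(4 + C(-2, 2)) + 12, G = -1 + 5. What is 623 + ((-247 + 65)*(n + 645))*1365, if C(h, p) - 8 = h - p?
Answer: -171167647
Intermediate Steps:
C(h, p) = 8 + h - p (C(h, p) = 8 + (h - p) = 8 + h - p)
G = 4
n = 44 (n = 4*(4 + (8 - 2 - 1*2)) + 12 = 4*(4 + (8 - 2 - 2)) + 12 = 4*(4 + 4) + 12 = 4*8 + 12 = 32 + 12 = 44)
623 + ((-247 + 65)*(n + 645))*1365 = 623 + ((-247 + 65)*(44 + 645))*1365 = 623 - 182*689*1365 = 623 - 125398*1365 = 623 - 171168270 = -171167647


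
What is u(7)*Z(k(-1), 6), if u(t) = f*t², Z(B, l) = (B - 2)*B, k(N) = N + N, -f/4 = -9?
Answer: 14112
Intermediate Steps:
f = 36 (f = -4*(-9) = 36)
k(N) = 2*N
Z(B, l) = B*(-2 + B) (Z(B, l) = (-2 + B)*B = B*(-2 + B))
u(t) = 36*t²
u(7)*Z(k(-1), 6) = (36*7²)*((2*(-1))*(-2 + 2*(-1))) = (36*49)*(-2*(-2 - 2)) = 1764*(-2*(-4)) = 1764*8 = 14112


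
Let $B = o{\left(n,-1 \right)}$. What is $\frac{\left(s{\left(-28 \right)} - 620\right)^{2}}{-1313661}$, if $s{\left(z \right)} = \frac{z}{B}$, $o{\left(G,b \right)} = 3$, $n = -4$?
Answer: $- \frac{3564544}{11822949} \approx -0.30149$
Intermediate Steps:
$B = 3$
$s{\left(z \right)} = \frac{z}{3}$
$\frac{\left(s{\left(-28 \right)} - 620\right)^{2}}{-1313661} = \frac{\left(\frac{1}{3} \left(-28\right) - 620\right)^{2}}{-1313661} = \left(- \frac{28}{3} - 620\right)^{2} \left(- \frac{1}{1313661}\right) = \left(- \frac{1888}{3}\right)^{2} \left(- \frac{1}{1313661}\right) = \frac{3564544}{9} \left(- \frac{1}{1313661}\right) = - \frac{3564544}{11822949}$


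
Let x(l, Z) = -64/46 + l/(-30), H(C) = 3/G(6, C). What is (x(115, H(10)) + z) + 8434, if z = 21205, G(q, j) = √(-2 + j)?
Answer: 4089461/138 ≈ 29634.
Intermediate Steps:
H(C) = 3/√(-2 + C) (H(C) = 3/(√(-2 + C)) = 3/√(-2 + C))
x(l, Z) = -32/23 - l/30 (x(l, Z) = -64*1/46 + l*(-1/30) = -32/23 - l/30)
(x(115, H(10)) + z) + 8434 = ((-32/23 - 1/30*115) + 21205) + 8434 = ((-32/23 - 23/6) + 21205) + 8434 = (-721/138 + 21205) + 8434 = 2925569/138 + 8434 = 4089461/138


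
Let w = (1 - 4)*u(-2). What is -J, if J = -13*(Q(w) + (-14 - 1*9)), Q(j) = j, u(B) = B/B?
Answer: -338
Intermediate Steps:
u(B) = 1
w = -3 (w = (1 - 4)*1 = -3*1 = -3)
J = 338 (J = -13*(-3 + (-14 - 1*9)) = -13*(-3 + (-14 - 9)) = -13*(-3 - 23) = -13*(-26) = 338)
-J = -1*338 = -338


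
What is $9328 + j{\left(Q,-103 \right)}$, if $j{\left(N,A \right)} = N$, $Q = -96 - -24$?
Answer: $9256$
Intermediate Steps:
$Q = -72$ ($Q = -96 + 24 = -72$)
$9328 + j{\left(Q,-103 \right)} = 9328 - 72 = 9256$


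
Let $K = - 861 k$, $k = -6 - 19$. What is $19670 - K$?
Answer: $-1855$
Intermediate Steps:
$k = -25$
$K = 21525$ ($K = \left(-861\right) \left(-25\right) = 21525$)
$19670 - K = 19670 - 21525 = -1855$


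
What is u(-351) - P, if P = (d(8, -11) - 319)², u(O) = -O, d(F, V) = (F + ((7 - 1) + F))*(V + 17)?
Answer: -34618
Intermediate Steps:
d(F, V) = (6 + 2*F)*(17 + V) (d(F, V) = (F + (6 + F))*(17 + V) = (6 + 2*F)*(17 + V))
P = 34969 (P = ((102 + 6*(-11) + 34*8 + 2*8*(-11)) - 319)² = ((102 - 66 + 272 - 176) - 319)² = (132 - 319)² = (-187)² = 34969)
u(-351) - P = -1*(-351) - 1*34969 = 351 - 34969 = -34618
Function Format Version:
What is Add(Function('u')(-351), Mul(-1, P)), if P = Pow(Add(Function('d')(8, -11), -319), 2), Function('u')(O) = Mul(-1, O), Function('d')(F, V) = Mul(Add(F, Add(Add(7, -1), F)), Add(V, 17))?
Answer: -34618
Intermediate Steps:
Function('d')(F, V) = Mul(Add(6, Mul(2, F)), Add(17, V)) (Function('d')(F, V) = Mul(Add(F, Add(6, F)), Add(17, V)) = Mul(Add(6, Mul(2, F)), Add(17, V)))
P = 34969 (P = Pow(Add(Add(102, Mul(6, -11), Mul(34, 8), Mul(2, 8, -11)), -319), 2) = Pow(Add(Add(102, -66, 272, -176), -319), 2) = Pow(Add(132, -319), 2) = Pow(-187, 2) = 34969)
Add(Function('u')(-351), Mul(-1, P)) = Add(Mul(-1, -351), Mul(-1, 34969)) = Add(351, -34969) = -34618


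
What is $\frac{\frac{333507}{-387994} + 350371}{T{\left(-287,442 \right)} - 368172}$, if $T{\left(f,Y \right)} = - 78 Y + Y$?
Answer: $- \frac{135941512267}{156053514764} \approx -0.87112$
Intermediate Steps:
$T{\left(f,Y \right)} = - 77 Y$
$\frac{\frac{333507}{-387994} + 350371}{T{\left(-287,442 \right)} - 368172} = \frac{\frac{333507}{-387994} + 350371}{\left(-77\right) 442 - 368172} = \frac{333507 \left(- \frac{1}{387994}\right) + 350371}{-34034 - 368172} = \frac{- \frac{333507}{387994} + 350371}{-402206} = \frac{135941512267}{387994} \left(- \frac{1}{402206}\right) = - \frac{135941512267}{156053514764}$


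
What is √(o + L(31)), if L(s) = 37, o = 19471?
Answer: 2*√4877 ≈ 139.67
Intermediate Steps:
√(o + L(31)) = √(19471 + 37) = √19508 = 2*√4877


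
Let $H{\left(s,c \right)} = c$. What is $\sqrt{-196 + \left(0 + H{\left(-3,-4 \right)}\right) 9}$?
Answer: $2 i \sqrt{58} \approx 15.232 i$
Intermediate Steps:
$\sqrt{-196 + \left(0 + H{\left(-3,-4 \right)}\right) 9} = \sqrt{-196 + \left(0 - 4\right) 9} = \sqrt{-196 - 36} = \sqrt{-232} = 2 i \sqrt{58}$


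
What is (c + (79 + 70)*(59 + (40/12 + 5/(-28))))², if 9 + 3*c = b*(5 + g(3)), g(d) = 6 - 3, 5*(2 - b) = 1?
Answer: 15135219940801/176400 ≈ 8.5801e+7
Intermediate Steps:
b = 9/5 (b = 2 - ⅕*1 = 2 - ⅕ = 9/5 ≈ 1.8000)
g(d) = 3
c = 9/5 (c = -3 + (9*(5 + 3)/5)/3 = -3 + ((9/5)*8)/3 = -3 + (⅓)*(72/5) = -3 + 24/5 = 9/5 ≈ 1.8000)
(c + (79 + 70)*(59 + (40/12 + 5/(-28))))² = (9/5 + (79 + 70)*(59 + (40/12 + 5/(-28))))² = (9/5 + 149*(59 + (40*(1/12) + 5*(-1/28))))² = (9/5 + 149*(59 + (10/3 - 5/28)))² = (9/5 + 149*(59 + 265/84))² = (9/5 + 149*(5221/84))² = (9/5 + 777929/84)² = (3890401/420)² = 15135219940801/176400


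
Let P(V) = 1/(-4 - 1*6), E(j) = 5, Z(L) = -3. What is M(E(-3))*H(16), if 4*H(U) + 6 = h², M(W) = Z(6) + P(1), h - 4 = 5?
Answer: -465/8 ≈ -58.125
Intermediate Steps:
P(V) = -⅒ (P(V) = 1/(-4 - 6) = 1/(-10) = -⅒)
h = 9 (h = 4 + 5 = 9)
M(W) = -31/10 (M(W) = -3 - ⅒ = -31/10)
H(U) = 75/4 (H(U) = -3/2 + (¼)*9² = -3/2 + (¼)*81 = -3/2 + 81/4 = 75/4)
M(E(-3))*H(16) = -31/10*75/4 = -465/8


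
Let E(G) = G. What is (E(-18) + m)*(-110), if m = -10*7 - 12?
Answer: 11000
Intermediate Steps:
m = -82 (m = -70 - 12 = -82)
(E(-18) + m)*(-110) = (-18 - 82)*(-110) = -100*(-110) = 11000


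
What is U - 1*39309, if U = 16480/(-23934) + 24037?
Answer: -182768264/11967 ≈ -15273.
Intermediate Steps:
U = 287642539/11967 (U = 16480*(-1/23934) + 24037 = -8240/11967 + 24037 = 287642539/11967 ≈ 24036.)
U - 1*39309 = 287642539/11967 - 1*39309 = 287642539/11967 - 39309 = -182768264/11967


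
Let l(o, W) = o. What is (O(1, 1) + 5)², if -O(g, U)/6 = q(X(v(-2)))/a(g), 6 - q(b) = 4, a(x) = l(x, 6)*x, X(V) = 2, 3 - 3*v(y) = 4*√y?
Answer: 49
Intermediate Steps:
v(y) = 1 - 4*√y/3
a(x) = x² (a(x) = x*x = x²)
q(b) = 2 (q(b) = 6 - 1*4 = 6 - 4 = 2)
O(g, U) = -12/g² (O(g, U) = -12/(g²) = -12/g²)
(O(1, 1) + 5)² = (-12/1² + 5)² = (-12*1 + 5)² = (-12 + 5)² = (-7)² = 49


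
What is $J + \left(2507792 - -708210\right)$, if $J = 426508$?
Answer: $3642510$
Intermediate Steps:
$J + \left(2507792 - -708210\right) = 426508 + \left(2507792 - -708210\right) = 426508 + \left(2507792 + 708210\right) = 426508 + 3216002 = 3642510$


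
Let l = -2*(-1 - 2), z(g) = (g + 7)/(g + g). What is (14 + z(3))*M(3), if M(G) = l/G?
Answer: 94/3 ≈ 31.333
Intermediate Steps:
z(g) = (7 + g)/(2*g) (z(g) = (7 + g)/((2*g)) = (7 + g)*(1/(2*g)) = (7 + g)/(2*g))
l = 6 (l = -2*(-3) = 6)
M(G) = 6/G
(14 + z(3))*M(3) = (14 + (½)*(7 + 3)/3)*(6/3) = (14 + (½)*(⅓)*10)*(6*(⅓)) = (14 + 5/3)*2 = (47/3)*2 = 94/3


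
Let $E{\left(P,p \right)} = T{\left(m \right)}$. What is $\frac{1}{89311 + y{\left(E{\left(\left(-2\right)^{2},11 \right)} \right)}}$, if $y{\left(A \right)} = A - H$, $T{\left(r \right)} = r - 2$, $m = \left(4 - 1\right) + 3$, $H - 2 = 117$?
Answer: $\frac{1}{89196} \approx 1.1211 \cdot 10^{-5}$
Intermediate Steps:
$H = 119$ ($H = 2 + 117 = 119$)
$m = 6$ ($m = 3 + 3 = 6$)
$T{\left(r \right)} = -2 + r$
$E{\left(P,p \right)} = 4$ ($E{\left(P,p \right)} = -2 + 6 = 4$)
$y{\left(A \right)} = -119 + A$ ($y{\left(A \right)} = A - 119 = -119 + A$)
$\frac{1}{89311 + y{\left(E{\left(\left(-2\right)^{2},11 \right)} \right)}} = \frac{1}{89311 + \left(-119 + 4\right)} = \frac{1}{89311 - 115} = \frac{1}{89196}$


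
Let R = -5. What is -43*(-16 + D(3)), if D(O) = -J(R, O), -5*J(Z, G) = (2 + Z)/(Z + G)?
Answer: 6751/10 ≈ 675.10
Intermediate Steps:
J(Z, G) = -(2 + Z)/(5*(G + Z)) (J(Z, G) = -(2 + Z)/(5*(Z + G)) = -(2 + Z)/(5*(G + Z)))
D(O) = -3/(5*(-5 + O)) (D(O) = -(-2 - 1*(-5))/(5*(O - 5)) = -(-2 + 5)/(5*(-5 + O)) = -3/(5*(-5 + O)))
-43*(-16 + D(3)) = -43*(-16 - 3/(-25 + 5*3)) = -43*(-16 - 3/(-25 + 15)) = -43*(-16 - 3/(-10)) = -43*(-16 - 3*(-1/10)) = -43*(-16 + 3/10) = -43*(-157/10) = 6751/10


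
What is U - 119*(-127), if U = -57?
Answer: 15056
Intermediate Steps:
U - 119*(-127) = -57 - 119*(-127) = -57 + 15113 = 15056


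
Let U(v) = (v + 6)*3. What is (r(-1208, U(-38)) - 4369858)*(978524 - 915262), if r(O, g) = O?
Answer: -276522377292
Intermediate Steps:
U(v) = 18 + 3*v (U(v) = (6 + v)*3 = 18 + 3*v)
(r(-1208, U(-38)) - 4369858)*(978524 - 915262) = (-1208 - 4369858)*(978524 - 915262) = -4371066*63262 = -276522377292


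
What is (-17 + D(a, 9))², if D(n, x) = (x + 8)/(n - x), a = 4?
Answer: 10404/25 ≈ 416.16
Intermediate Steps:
D(n, x) = (8 + x)/(n - x)
(-17 + D(a, 9))² = (-17 + (8 + 9)/(4 - 1*9))² = (-17 + 17/(4 - 9))² = (-17 + 17/(-5))² = (-17 - ⅕*17)² = (-17 - 17/5)² = (-102/5)² = 10404/25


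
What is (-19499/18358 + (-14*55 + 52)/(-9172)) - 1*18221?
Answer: -383526239760/21047447 ≈ -18222.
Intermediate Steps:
(-19499/18358 + (-14*55 + 52)/(-9172)) - 1*18221 = (-19499*1/18358 + (-770 + 52)*(-1/9172)) - 18221 = (-19499/18358 - 718*(-1/9172)) - 18221 = (-19499/18358 + 359/4586) - 18221 = -20707973/21047447 - 18221 = -383526239760/21047447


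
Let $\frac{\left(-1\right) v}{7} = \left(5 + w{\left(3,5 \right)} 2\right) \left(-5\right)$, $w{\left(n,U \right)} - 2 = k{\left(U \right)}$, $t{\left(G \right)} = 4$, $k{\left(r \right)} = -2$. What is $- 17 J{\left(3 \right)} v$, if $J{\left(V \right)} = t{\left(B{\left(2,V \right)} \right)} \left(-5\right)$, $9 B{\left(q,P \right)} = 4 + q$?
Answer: $59500$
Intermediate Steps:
$B{\left(q,P \right)} = \frac{4}{9} + \frac{q}{9}$ ($B{\left(q,P \right)} = \frac{4 + q}{9} = \frac{4}{9} + \frac{q}{9}$)
$w{\left(n,U \right)} = 0$ ($w{\left(n,U \right)} = 2 - 2 = 0$)
$J{\left(V \right)} = -20$ ($J{\left(V \right)} = 4 \left(-5\right) = -20$)
$v = 175$ ($v = - 7 \left(5 + 0 \cdot 2\right) \left(-5\right) = - 7 \left(5 + 0\right) \left(-5\right) = - 7 \cdot 5 \left(-5\right) = \left(-7\right) \left(-25\right) = 175$)
$- 17 J{\left(3 \right)} v = \left(-17\right) \left(-20\right) 175 = 340 \cdot 175 = 59500$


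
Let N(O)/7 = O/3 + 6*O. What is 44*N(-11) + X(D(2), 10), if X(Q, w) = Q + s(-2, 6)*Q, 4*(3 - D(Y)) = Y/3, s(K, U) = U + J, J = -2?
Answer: -128659/6 ≈ -21443.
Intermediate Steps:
s(K, U) = -2 + U (s(K, U) = U - 2 = -2 + U)
N(O) = 133*O/3 (N(O) = 7*(O/3 + 6*O) = 7*(19*O/3) = 133*O/3)
D(Y) = 3 - Y/12 (D(Y) = 3 - Y/(4*3) = 3 - Y/12)
X(Q, w) = 5*Q (X(Q, w) = Q + (-2 + 6)*Q = Q + 4*Q = 5*Q)
44*N(-11) + X(D(2), 10) = 44*((133/3)*(-11)) + 5*(3 - 1/12*2) = 44*(-1463/3) + 5*(3 - ⅙) = -64372/3 + 5*(17/6) = -64372/3 + 85/6 = -128659/6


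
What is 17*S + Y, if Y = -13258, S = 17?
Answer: -12969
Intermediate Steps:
17*S + Y = 17*17 - 13258 = 289 - 13258 = -12969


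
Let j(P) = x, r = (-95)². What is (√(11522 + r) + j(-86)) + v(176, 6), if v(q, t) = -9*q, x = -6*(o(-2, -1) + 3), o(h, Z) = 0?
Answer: -1602 + 3*√2283 ≈ -1458.7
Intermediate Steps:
r = 9025
x = -18 (x = -6*(0 + 3) = -6*3 = -18)
j(P) = -18
(√(11522 + r) + j(-86)) + v(176, 6) = (√(11522 + 9025) - 18) - 9*176 = (√20547 - 18) - 1584 = (3*√2283 - 18) - 1584 = (-18 + 3*√2283) - 1584 = -1602 + 3*√2283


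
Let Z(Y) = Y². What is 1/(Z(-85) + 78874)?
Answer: 1/86099 ≈ 1.1615e-5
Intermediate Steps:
1/(Z(-85) + 78874) = 1/((-85)² + 78874) = 1/(7225 + 78874) = 1/86099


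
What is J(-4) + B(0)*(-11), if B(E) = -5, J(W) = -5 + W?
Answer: 46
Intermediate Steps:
J(-4) + B(0)*(-11) = (-5 - 4) - 5*(-11) = -9 + 55 = 46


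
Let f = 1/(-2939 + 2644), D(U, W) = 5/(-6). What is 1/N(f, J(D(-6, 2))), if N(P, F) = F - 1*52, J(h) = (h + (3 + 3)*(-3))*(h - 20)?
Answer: 36/12253 ≈ 0.0029381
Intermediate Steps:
D(U, W) = -5/6 (D(U, W) = 5*(-1/6) = -5/6)
f = -1/295 (f = 1/(-295) = -1/295 ≈ -0.0033898)
J(h) = (-20 + h)*(-18 + h) (J(h) = (h + 6*(-3))*(-20 + h) = (h - 18)*(-20 + h) = (-18 + h)*(-20 + h) = (-20 + h)*(-18 + h))
N(P, F) = -52 + F (N(P, F) = F - 52 = -52 + F)
1/N(f, J(D(-6, 2))) = 1/(-52 + (360 + (-5/6)**2 - 38*(-5/6))) = 1/(-52 + (360 + 25/36 + 95/3)) = 1/(-52 + 14125/36) = 1/(12253/36) = 36/12253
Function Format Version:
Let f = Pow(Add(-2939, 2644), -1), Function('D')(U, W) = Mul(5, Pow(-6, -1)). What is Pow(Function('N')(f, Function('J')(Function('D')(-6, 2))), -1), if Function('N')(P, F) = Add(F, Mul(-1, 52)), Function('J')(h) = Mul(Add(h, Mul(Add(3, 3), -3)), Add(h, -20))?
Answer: Rational(36, 12253) ≈ 0.0029381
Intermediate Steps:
Function('D')(U, W) = Rational(-5, 6) (Function('D')(U, W) = Mul(5, Rational(-1, 6)) = Rational(-5, 6))
f = Rational(-1, 295) (f = Pow(-295, -1) = Rational(-1, 295) ≈ -0.0033898)
Function('J')(h) = Mul(Add(-20, h), Add(-18, h)) (Function('J')(h) = Mul(Add(h, Mul(6, -3)), Add(-20, h)) = Mul(Add(h, -18), Add(-20, h)) = Mul(Add(-18, h), Add(-20, h)) = Mul(Add(-20, h), Add(-18, h)))
Function('N')(P, F) = Add(-52, F) (Function('N')(P, F) = Add(F, -52) = Add(-52, F))
Pow(Function('N')(f, Function('J')(Function('D')(-6, 2))), -1) = Pow(Add(-52, Add(360, Pow(Rational(-5, 6), 2), Mul(-38, Rational(-5, 6)))), -1) = Pow(Add(-52, Add(360, Rational(25, 36), Rational(95, 3))), -1) = Pow(Add(-52, Rational(14125, 36)), -1) = Pow(Rational(12253, 36), -1) = Rational(36, 12253)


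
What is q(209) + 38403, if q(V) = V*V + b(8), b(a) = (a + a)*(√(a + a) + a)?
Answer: 82276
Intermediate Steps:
b(a) = 2*a*(a + √2*√a) (b(a) = (2*a)*(√(2*a) + a) = (2*a)*(√2*√a + a) = (2*a)*(a + √2*√a) = 2*a*(a + √2*√a))
q(V) = 192 + V² (q(V) = V*V + (2*8² + 2*√2*8^(3/2)) = V² + (2*64 + 2*√2*(16*√2)) = V² + (128 + 64) = V² + 192 = 192 + V²)
q(209) + 38403 = (192 + 209²) + 38403 = (192 + 43681) + 38403 = 43873 + 38403 = 82276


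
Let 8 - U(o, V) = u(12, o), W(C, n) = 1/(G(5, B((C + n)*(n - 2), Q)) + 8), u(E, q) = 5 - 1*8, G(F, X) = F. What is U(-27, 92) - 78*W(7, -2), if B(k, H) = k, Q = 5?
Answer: 5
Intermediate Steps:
u(E, q) = -3 (u(E, q) = 5 - 8 = -3)
W(C, n) = 1/13 (W(C, n) = 1/(5 + 8) = 1/13)
U(o, V) = 11 (U(o, V) = 8 - 1*(-3) = 8 + 3 = 11)
U(-27, 92) - 78*W(7, -2) = 11 - 78/13 = 11 - 1*6 = 11 - 6 = 5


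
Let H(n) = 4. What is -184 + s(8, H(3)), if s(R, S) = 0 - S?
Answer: -188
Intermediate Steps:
s(R, S) = -S
-184 + s(8, H(3)) = -184 - 1*4 = -184 - 4 = -188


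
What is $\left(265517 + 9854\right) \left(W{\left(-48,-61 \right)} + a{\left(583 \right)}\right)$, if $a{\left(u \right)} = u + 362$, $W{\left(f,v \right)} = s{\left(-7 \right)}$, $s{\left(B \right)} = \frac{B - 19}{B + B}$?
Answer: $\frac{1825158988}{7} \approx 2.6074 \cdot 10^{8}$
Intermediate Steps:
$s{\left(B \right)} = \frac{-19 + B}{2 B}$
$W{\left(f,v \right)} = \frac{13}{7}$ ($W{\left(f,v \right)} = \frac{-19 - 7}{2 \left(-7\right)} = \frac{1}{2} \left(- \frac{1}{7}\right) \left(-26\right) = \frac{13}{7}$)
$a{\left(u \right)} = 362 + u$
$\left(265517 + 9854\right) \left(W{\left(-48,-61 \right)} + a{\left(583 \right)}\right) = \left(265517 + 9854\right) \left(\frac{13}{7} + \left(362 + 583\right)\right) = 275371 \left(\frac{13}{7} + 945\right) = 275371 \cdot \frac{6628}{7} = \frac{1825158988}{7}$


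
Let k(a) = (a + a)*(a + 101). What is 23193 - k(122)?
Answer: -31219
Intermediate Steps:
k(a) = 2*a*(101 + a) (k(a) = (2*a)*(101 + a) = 2*a*(101 + a))
23193 - k(122) = 23193 - 2*122*(101 + 122) = 23193 - 2*122*223 = 23193 - 1*54412 = 23193 - 54412 = -31219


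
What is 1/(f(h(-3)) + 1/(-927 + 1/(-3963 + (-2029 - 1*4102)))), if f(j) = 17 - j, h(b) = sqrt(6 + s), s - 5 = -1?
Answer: 1488358403549391/24424926793237151 + 87556050265321*sqrt(10)/24424926793237151 ≈ 0.072272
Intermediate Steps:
s = 4 (s = 5 - 1 = 4)
h(b) = sqrt(10) (h(b) = sqrt(6 + 4) = sqrt(10))
1/(f(h(-3)) + 1/(-927 + 1/(-3963 + (-2029 - 1*4102)))) = 1/((17 - sqrt(10)) + 1/(-927 + 1/(-3963 + (-2029 - 1*4102)))) = 1/((17 - sqrt(10)) + 1/(-927 + 1/(-3963 + (-2029 - 4102)))) = 1/((17 - sqrt(10)) + 1/(-927 + 1/(-3963 - 6131))) = 1/((17 - sqrt(10)) + 1/(-927 + 1/(-10094))) = 1/((17 - sqrt(10)) + 1/(-927 - 1/10094)) = 1/((17 - sqrt(10)) + 1/(-9357139/10094)) = 1/((17 - sqrt(10)) - 10094/9357139) = 1/(159061269/9357139 - sqrt(10))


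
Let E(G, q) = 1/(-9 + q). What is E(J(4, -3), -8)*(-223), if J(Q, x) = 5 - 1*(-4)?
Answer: 223/17 ≈ 13.118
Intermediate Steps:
J(Q, x) = 9 (J(Q, x) = 5 + 4 = 9)
E(J(4, -3), -8)*(-223) = -223/(-9 - 8) = -223/(-17) = -1/17*(-223) = 223/17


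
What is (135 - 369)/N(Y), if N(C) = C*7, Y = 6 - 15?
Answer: 26/7 ≈ 3.7143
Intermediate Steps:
Y = -9
N(C) = 7*C
(135 - 369)/N(Y) = (135 - 369)/((7*(-9))) = -234/(-63) = -234*(-1/63) = 26/7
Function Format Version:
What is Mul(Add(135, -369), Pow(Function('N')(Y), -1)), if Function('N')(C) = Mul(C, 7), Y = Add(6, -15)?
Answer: Rational(26, 7) ≈ 3.7143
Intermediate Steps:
Y = -9
Function('N')(C) = Mul(7, C)
Mul(Add(135, -369), Pow(Function('N')(Y), -1)) = Mul(Add(135, -369), Pow(Mul(7, -9), -1)) = Mul(-234, Pow(-63, -1)) = Mul(-234, Rational(-1, 63)) = Rational(26, 7)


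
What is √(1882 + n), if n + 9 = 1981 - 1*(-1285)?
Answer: 3*√571 ≈ 71.687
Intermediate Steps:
n = 3257 (n = -9 + (1981 - 1*(-1285)) = -9 + (1981 + 1285) = -9 + 3266 = 3257)
√(1882 + n) = √(1882 + 3257) = √5139 = 3*√571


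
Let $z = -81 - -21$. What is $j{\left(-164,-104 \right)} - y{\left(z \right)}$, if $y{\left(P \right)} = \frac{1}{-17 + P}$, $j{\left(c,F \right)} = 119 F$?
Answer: $- \frac{952951}{77} \approx -12376.0$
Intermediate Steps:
$z = -60$ ($z = -81 + 21 = -60$)
$j{\left(-164,-104 \right)} - y{\left(z \right)} = 119 \left(-104\right) - \frac{1}{-17 - 60} = -12376 - \frac{1}{-77} = -12376 - - \frac{1}{77} = -12376 + \frac{1}{77} = - \frac{952951}{77}$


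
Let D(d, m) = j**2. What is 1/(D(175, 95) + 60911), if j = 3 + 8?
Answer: 1/61032 ≈ 1.6385e-5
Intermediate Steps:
j = 11
D(d, m) = 121 (D(d, m) = 11**2 = 121)
1/(D(175, 95) + 60911) = 1/(121 + 60911) = 1/61032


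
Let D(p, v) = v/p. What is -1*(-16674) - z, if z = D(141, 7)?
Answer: 2351027/141 ≈ 16674.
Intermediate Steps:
z = 7/141 ≈ 0.049645
-1*(-16674) - z = -1*(-16674) - 1*7/141 = 16674 - 7/141 = 2351027/141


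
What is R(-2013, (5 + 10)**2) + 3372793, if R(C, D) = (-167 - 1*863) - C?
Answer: 3373776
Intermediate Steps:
R(C, D) = -1030 - C (R(C, D) = (-167 - 863) - C = -1030 - C)
R(-2013, (5 + 10)**2) + 3372793 = (-1030 - 1*(-2013)) + 3372793 = (-1030 + 2013) + 3372793 = 983 + 3372793 = 3373776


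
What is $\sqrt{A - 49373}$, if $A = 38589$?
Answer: $4 i \sqrt{674} \approx 103.85 i$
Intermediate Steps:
$\sqrt{A - 49373} = \sqrt{38589 - 49373} = \sqrt{-10784} = 4 i \sqrt{674}$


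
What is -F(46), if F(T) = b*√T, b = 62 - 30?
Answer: -32*√46 ≈ -217.03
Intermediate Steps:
b = 32
F(T) = 32*√T
-F(46) = -32*√46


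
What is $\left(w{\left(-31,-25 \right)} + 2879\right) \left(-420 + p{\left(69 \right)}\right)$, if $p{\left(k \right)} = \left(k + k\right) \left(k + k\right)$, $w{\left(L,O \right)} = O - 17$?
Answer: $52836288$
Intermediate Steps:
$w{\left(L,O \right)} = -17 + O$ ($w{\left(L,O \right)} = O - 17 = -17 + O$)
$p{\left(k \right)} = 4 k^{2}$ ($p{\left(k \right)} = 2 k 2 k = 4 k^{2}$)
$\left(w{\left(-31,-25 \right)} + 2879\right) \left(-420 + p{\left(69 \right)}\right) = \left(\left(-17 - 25\right) + 2879\right) \left(-420 + 4 \cdot 69^{2}\right) = \left(-42 + 2879\right) \left(-420 + 4 \cdot 4761\right) = 2837 \left(-420 + 19044\right) = 2837 \cdot 18624 = 52836288$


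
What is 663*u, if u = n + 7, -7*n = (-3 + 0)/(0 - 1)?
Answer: 30498/7 ≈ 4356.9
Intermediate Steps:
n = -3/7 (n = -(-3 + 0)/(7*(0 - 1)) = -(-3)/(7*(-1)) = -(-3)*(-1)/7 = -1/7*3 = -3/7 ≈ -0.42857)
u = 46/7 (u = -3/7 + 7 = 46/7 ≈ 6.5714)
663*u = 663*(46/7) = 30498/7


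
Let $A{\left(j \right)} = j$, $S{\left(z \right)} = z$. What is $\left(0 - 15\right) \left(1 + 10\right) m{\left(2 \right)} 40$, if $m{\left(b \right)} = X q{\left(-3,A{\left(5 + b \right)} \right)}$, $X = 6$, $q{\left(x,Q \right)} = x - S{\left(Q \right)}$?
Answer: $396000$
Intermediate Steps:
$q{\left(x,Q \right)} = x - Q$
$m{\left(b \right)} = -48 - 6 b$ ($m{\left(b \right)} = 6 \left(-3 - \left(5 + b\right)\right) = 6 \left(-8 - b\right) = -48 - 6 b$)
$\left(0 - 15\right) \left(1 + 10\right) m{\left(2 \right)} 40 = \left(0 - 15\right) \left(1 + 10\right) \left(-48 - 12\right) 40 = \left(-15\right) 11 \left(-48 - 12\right) 40 = \left(-165\right) \left(-60\right) 40 = 9900 \cdot 40 = 396000$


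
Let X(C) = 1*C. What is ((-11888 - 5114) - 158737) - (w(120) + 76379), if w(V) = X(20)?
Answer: -252138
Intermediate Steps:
X(C) = C
w(V) = 20
((-11888 - 5114) - 158737) - (w(120) + 76379) = ((-11888 - 5114) - 158737) - (20 + 76379) = (-17002 - 158737) - 1*76399 = -175739 - 76399 = -252138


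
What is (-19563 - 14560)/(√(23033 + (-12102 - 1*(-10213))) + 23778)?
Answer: -135229449/94228690 + 34123*√5286/282686070 ≈ -1.4263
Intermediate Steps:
(-19563 - 14560)/(√(23033 + (-12102 - 1*(-10213))) + 23778) = -34123/(√(23033 + (-12102 + 10213)) + 23778) = -34123/(√(23033 - 1889) + 23778) = -34123/(√21144 + 23778) = -34123/(2*√5286 + 23778) = -34123/(23778 + 2*√5286)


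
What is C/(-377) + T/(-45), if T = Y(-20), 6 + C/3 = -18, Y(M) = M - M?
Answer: 72/377 ≈ 0.19098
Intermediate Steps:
Y(M) = 0
C = -72 (C = -18 + 3*(-18) = -18 - 54 = -72)
T = 0
C/(-377) + T/(-45) = -72/(-377) + 0/(-45) = -72*(-1/377) + 0*(-1/45) = 72/377 + 0 = 72/377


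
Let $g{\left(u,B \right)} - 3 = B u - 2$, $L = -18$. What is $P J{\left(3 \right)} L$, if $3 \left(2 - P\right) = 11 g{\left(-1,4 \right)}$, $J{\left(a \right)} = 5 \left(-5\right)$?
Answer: $5850$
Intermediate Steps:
$J{\left(a \right)} = -25$
$g{\left(u,B \right)} = 1 + B u$ ($g{\left(u,B \right)} = 3 + \left(B u - 2\right) = 3 + \left(-2 + B u\right) = 1 + B u$)
$P = 13$ ($P = 2 - \frac{11 \left(1 + 4 \left(-1\right)\right)}{3} = 2 - \frac{11 \left(1 - 4\right)}{3} = 2 - \frac{11 \left(-3\right)}{3} = 2 - -11 = 2 + 11 = 13$)
$P J{\left(3 \right)} L = 13 \left(-25\right) \left(-18\right) = \left(-325\right) \left(-18\right) = 5850$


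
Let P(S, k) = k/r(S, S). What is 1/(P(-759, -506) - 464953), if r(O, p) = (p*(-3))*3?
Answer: -27/12553733 ≈ -2.1508e-6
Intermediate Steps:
r(O, p) = -9*p (r(O, p) = -3*p*3 = -9*p)
P(S, k) = -k/(9*S) (P(S, k) = k/((-9*S)) = k*(-1/(9*S)) = -k/(9*S))
1/(P(-759, -506) - 464953) = 1/(-⅑*(-506)/(-759) - 464953) = 1/(-⅑*(-506)*(-1/759) - 464953) = 1/(-2/27 - 464953) = 1/(-12553733/27) = -27/12553733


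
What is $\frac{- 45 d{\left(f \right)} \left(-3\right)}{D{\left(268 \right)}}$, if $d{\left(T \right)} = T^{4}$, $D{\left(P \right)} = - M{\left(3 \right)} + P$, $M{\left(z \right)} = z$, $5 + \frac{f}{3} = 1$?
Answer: $\frac{559872}{53} \approx 10564.0$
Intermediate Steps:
$f = -12$ ($f = -15 + 3 \cdot 1 = -15 + 3 = -12$)
$D{\left(P \right)} = -3 + P$ ($D{\left(P \right)} = \left(-1\right) 3 + P = -3 + P$)
$\frac{- 45 d{\left(f \right)} \left(-3\right)}{D{\left(268 \right)}} = \frac{- 45 \left(-12\right)^{4} \left(-3\right)}{-3 + 268} = \frac{\left(-45\right) 20736 \left(-3\right)}{265} = \left(-933120\right) \left(-3\right) \frac{1}{265} = 2799360 \cdot \frac{1}{265} = \frac{559872}{53}$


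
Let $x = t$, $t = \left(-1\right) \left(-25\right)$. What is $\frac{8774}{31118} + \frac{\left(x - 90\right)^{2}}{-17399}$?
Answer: $\frac{10592638}{270711041} \approx 0.039129$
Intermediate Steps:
$t = 25$
$x = 25$
$\frac{8774}{31118} + \frac{\left(x - 90\right)^{2}}{-17399} = \frac{8774}{31118} + \frac{\left(25 - 90\right)^{2}}{-17399} = 8774 \cdot \frac{1}{31118} + \left(-65\right)^{2} \left(- \frac{1}{17399}\right) = \frac{4387}{15559} + 4225 \left(- \frac{1}{17399}\right) = \frac{4387}{15559} - \frac{4225}{17399} = \frac{10592638}{270711041}$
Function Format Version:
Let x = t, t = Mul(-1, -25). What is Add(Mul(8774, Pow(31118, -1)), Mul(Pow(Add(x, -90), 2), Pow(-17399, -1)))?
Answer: Rational(10592638, 270711041) ≈ 0.039129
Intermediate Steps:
t = 25
x = 25
Add(Mul(8774, Pow(31118, -1)), Mul(Pow(Add(x, -90), 2), Pow(-17399, -1))) = Add(Mul(8774, Pow(31118, -1)), Mul(Pow(Add(25, -90), 2), Pow(-17399, -1))) = Add(Mul(8774, Rational(1, 31118)), Mul(Pow(-65, 2), Rational(-1, 17399))) = Add(Rational(4387, 15559), Mul(4225, Rational(-1, 17399))) = Add(Rational(4387, 15559), Rational(-4225, 17399)) = Rational(10592638, 270711041)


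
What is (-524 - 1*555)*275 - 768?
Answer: -297493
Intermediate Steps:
(-524 - 1*555)*275 - 768 = (-524 - 555)*275 - 768 = -1079*275 - 768 = -296725 - 768 = -297493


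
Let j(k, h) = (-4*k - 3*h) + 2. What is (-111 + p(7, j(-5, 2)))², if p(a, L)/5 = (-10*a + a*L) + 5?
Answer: 15376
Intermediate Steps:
j(k, h) = 2 - 4*k - 3*h
p(a, L) = 25 - 50*a + 5*L*a (p(a, L) = 5*((-10*a + a*L) + 5) = 5*((-10*a + L*a) + 5) = 5*(5 - 10*a + L*a) = 25 - 50*a + 5*L*a)
(-111 + p(7, j(-5, 2)))² = (-111 + (25 - 50*7 + 5*(2 - 4*(-5) - 3*2)*7))² = (-111 + (25 - 350 + 5*(2 + 20 - 6)*7))² = (-111 + (25 - 350 + 5*16*7))² = (-111 + (25 - 350 + 560))² = (-111 + 235)² = 124² = 15376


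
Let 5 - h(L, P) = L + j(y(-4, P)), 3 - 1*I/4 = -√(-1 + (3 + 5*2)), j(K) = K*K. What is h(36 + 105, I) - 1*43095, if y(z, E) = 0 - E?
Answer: -43567 - 192*√3 ≈ -43900.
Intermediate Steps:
y(z, E) = -E
j(K) = K²
I = 12 + 8*√3 (I = 12 - (-4)*√(-1 + (3 + 5*2)) = 12 - (-4)*√(-1 + (3 + 10)) = 12 - (-4)*√(-1 + 13) = 12 - (-4)*√12 = 12 - (-4)*2*√3 = 12 - (-8)*√3 = 12 + 8*√3 ≈ 25.856)
h(L, P) = 5 - L - P² (h(L, P) = 5 - (L + (-P)²) = 5 - (L + P²) = 5 + (-L - P²) = 5 - L - P²)
h(36 + 105, I) - 1*43095 = (5 - (36 + 105) - (12 + 8*√3)²) - 1*43095 = (5 - 1*141 - (12 + 8*√3)²) - 43095 = (5 - 141 - (12 + 8*√3)²) - 43095 = (-136 - (12 + 8*√3)²) - 43095 = -43231 - (12 + 8*√3)²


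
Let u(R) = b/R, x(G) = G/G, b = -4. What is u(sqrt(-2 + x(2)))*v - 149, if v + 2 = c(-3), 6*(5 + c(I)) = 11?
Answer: -149 - 62*I/3 ≈ -149.0 - 20.667*I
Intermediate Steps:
x(G) = 1
c(I) = -19/6 (c(I) = -5 + (1/6)*11 = -5 + 11/6 = -19/6)
v = -31/6 (v = -2 - 19/6 = -31/6 ≈ -5.1667)
u(R) = -4/R
u(sqrt(-2 + x(2)))*v - 149 = -4/sqrt(-2 + 1)*(-31/6) - 149 = -4*(-I)*(-31/6) - 149 = -(-4)*I*(-31/6) - 149 = (4*I)*(-31/6) - 149 = -62*I/3 - 149 = -149 - 62*I/3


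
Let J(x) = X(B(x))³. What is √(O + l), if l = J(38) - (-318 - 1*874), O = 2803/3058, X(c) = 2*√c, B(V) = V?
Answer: √(11155397462 + 2842814656*√38)/3058 ≈ 55.380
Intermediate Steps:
J(x) = 8*x^(3/2) (J(x) = (2*√x)³ = 8*x^(3/2))
O = 2803/3058 (O = 2803*(1/3058) = 2803/3058 ≈ 0.91661)
l = 1192 + 304*√38 (l = 8*38^(3/2) - (-318 - 1*874) = 8*(38*√38) - (-318 - 874) = 304*√38 - 1*(-1192) = 304*√38 + 1192 = 1192 + 304*√38 ≈ 3066.0)
√(O + l) = √(2803/3058 + (1192 + 304*√38)) = √(3647939/3058 + 304*√38)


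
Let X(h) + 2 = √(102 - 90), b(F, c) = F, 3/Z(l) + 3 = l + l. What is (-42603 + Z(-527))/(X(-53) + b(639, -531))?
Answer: -4097855034/61269307 + 90062748*√3/428885149 ≈ -66.519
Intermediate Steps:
Z(l) = 3/(-3 + 2*l) (Z(l) = 3/(-3 + (l + l)) = 3/(-3 + 2*l))
X(h) = -2 + 2*√3 (X(h) = -2 + √(102 - 90) = -2 + √12 = -2 + 2*√3)
(-42603 + Z(-527))/(X(-53) + b(639, -531)) = (-42603 + 3/(-3 + 2*(-527)))/((-2 + 2*√3) + 639) = (-42603 + 3/(-3 - 1054))/(637 + 2*√3) = (-42603 + 3/(-1057))/(637 + 2*√3) = (-42603 + 3*(-1/1057))/(637 + 2*√3) = (-42603 - 3/1057)/(637 + 2*√3) = -45031374/(1057*(637 + 2*√3))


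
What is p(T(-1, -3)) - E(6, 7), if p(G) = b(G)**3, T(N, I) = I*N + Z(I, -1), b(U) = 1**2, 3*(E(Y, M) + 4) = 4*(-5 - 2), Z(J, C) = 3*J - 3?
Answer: 43/3 ≈ 14.333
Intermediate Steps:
Z(J, C) = -3 + 3*J
E(Y, M) = -40/3 (E(Y, M) = -4 + (4*(-5 - 2))/3 = -4 + (4*(-7))/3 = -4 + (1/3)*(-28) = -4 - 28/3 = -40/3)
b(U) = 1
T(N, I) = -3 + 3*I + I*N (T(N, I) = I*N + (-3 + 3*I) = -3 + 3*I + I*N)
p(G) = 1 (p(G) = 1**3 = 1)
p(T(-1, -3)) - E(6, 7) = 1 - 1*(-40/3) = 1 + 40/3 = 43/3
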